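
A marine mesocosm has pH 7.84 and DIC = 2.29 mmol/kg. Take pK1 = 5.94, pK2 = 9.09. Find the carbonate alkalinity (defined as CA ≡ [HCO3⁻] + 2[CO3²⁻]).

CA = [HCO3⁻] + 2[CO3²⁻] = (α₁ + 2α₂)·DIC
At pH 7.84: [H⁺]/K1 = 10^-1.90 = 0.012589, K2/[H⁺] = 10^-1.25 = 0.056234
α₁ = 1/(1 + 0.012589 + 0.056234) = 1/1.0688 = 0.9356; α₂ = α₁·K2/[H⁺] = 0.05261
α₁ + 2α₂ = 1.0408
CA = 1.0408 × 2.29 = 2.38 mmol/kg

CA = 2.38 mmol/kg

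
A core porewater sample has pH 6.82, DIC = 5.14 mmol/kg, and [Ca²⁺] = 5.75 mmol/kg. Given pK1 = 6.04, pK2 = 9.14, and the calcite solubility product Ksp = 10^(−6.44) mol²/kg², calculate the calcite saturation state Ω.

Ω = 0.333

α₂ = 1 / (1 + [H⁺]/K2 + [H⁺]²/(K1K2)) = 1 / (1 + 10^+2.32 + 10^+1.54)
   = 1 / (1 + 208.93 + 34.674) = 1/244.60 = 0.004088
[CO3²⁻] = α₂ × DIC = 0.004088 × 5.14 = 0.02101 mmol/kg
Ksp = 10^(−6.44) = 3.631×10^-7
Ω = [Ca²⁺][CO3²⁻]/Ksp = (5.75×10^-3)(2.101×10^-5) / 3.631×10^-7 = 0.333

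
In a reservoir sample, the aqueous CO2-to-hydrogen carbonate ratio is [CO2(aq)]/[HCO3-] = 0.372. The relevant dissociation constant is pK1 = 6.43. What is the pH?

From K1 = [H⁺][HCO3-]/[CO2(aq)]:  pH = pK1 − log₁₀([CO2(aq)]/[HCO3-])
log₁₀(0.372) = -0.429
pH = 6.43 − (-0.429) = 6.86

pH = 6.86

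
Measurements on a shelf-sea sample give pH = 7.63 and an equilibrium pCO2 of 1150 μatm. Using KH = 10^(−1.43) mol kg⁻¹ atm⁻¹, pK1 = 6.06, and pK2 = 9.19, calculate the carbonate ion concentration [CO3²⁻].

[CO3²⁻] = 0.0437 mmol/kg

[CO2*] = KH · pCO2 = 10^(−1.43) × 1150×10^-6 = 4.273×10^-5 mol/kg
α₀ = 1/(1 + K1/[H⁺] + K1K2/[H⁺]²) = 1/(1 + 10^+1.57 + 10^+0.01) = 0.02553
DIC = [CO2*]/α₀ = 4.273×10^-5 / 0.02553 = 1.674 mmol/kg
[CO3²⁻] = α₂·DIC; α₂ = 0.02612, so [CO3²⁻] = 0.02612 × 1.674 = 0.0437 mmol/kg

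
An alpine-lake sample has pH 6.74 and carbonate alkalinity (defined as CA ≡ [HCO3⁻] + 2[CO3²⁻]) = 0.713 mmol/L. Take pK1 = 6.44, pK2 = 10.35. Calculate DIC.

CA = [HCO3⁻] + 2[CO3²⁻] = (α₁ + 2α₂)·DIC
At pH 6.74: [H⁺]/K1 = 10^-0.30 = 0.50119, K2/[H⁺] = 10^-3.61 = 0.00024547
α₁ = 1/(1 + 0.50119 + 0.00024547) = 1/1.5014 = 0.6660; α₂ = α₁·K2/[H⁺] = 0.0001635
α₁ + 2α₂ = 0.6664
DIC = CA / (α₁ + 2α₂) = 0.713 / 0.6664 = 1.07 mmol/L

DIC = 1.07 mmol/L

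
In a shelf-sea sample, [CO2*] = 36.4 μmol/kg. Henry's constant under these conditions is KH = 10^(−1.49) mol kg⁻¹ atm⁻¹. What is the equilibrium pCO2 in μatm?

pCO2 = 1120 μatm

KH = 10^(−1.49) = 3.236×10^-2 mol kg⁻¹ atm⁻¹
pCO2 = [CO2*]/KH = 36.4×10^-6 / 3.236×10^-2 = 1.12×10^-3 atm = 1120 μatm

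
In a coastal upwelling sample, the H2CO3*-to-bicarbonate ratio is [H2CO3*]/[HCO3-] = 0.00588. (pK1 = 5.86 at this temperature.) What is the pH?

From K1 = [H⁺][HCO3-]/[H2CO3*]:  pH = pK1 − log₁₀([H2CO3*]/[HCO3-])
log₁₀(0.00588) = -2.231
pH = 5.86 − (-2.231) = 8.09

pH = 8.09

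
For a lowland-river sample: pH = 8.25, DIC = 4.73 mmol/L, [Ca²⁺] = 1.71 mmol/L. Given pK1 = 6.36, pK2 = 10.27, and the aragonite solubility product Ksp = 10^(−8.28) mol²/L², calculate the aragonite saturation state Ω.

Ω = 14.4

α₂ = 1 / (1 + [H⁺]/K2 + [H⁺]²/(K1K2)) = 1 / (1 + 10^+2.02 + 10^+0.13)
   = 1 / (1 + 104.71 + 1.3490) = 1/107.06 = 0.009340
[CO3²⁻] = α₂ × DIC = 0.009340 × 4.73 = 0.04418 mmol/L
Ksp = 10^(−8.28) = 5.248×10^-9
Ω = [Ca²⁺][CO3²⁻]/Ksp = (1.71×10^-3)(4.418×10^-5) / 5.248×10^-9 = 14.4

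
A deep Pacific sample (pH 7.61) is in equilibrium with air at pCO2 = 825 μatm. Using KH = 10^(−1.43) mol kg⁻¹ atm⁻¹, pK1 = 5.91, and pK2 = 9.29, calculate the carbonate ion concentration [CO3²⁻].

[CO3²⁻] = 0.0321 mmol/kg

[CO2*] = KH · pCO2 = 10^(−1.43) × 825×10^-6 = 3.065×10^-5 mol/kg
α₀ = 1/(1 + K1/[H⁺] + K1K2/[H⁺]²) = 1/(1 + 10^+1.70 + 10^+0.02) = 0.01917
DIC = [CO2*]/α₀ = 3.065×10^-5 / 0.01917 = 1.599 mmol/kg
[CO3²⁻] = α₂·DIC; α₂ = 0.02007, so [CO3²⁻] = 0.02007 × 1.599 = 0.0321 mmol/kg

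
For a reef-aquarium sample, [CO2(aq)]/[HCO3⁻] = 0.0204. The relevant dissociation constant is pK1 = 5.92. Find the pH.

From K1 = [H⁺][HCO3⁻]/[CO2(aq)]:  pH = pK1 − log₁₀([CO2(aq)]/[HCO3⁻])
log₁₀(0.0204) = -1.690
pH = 5.92 − (-1.690) = 7.61

pH = 7.61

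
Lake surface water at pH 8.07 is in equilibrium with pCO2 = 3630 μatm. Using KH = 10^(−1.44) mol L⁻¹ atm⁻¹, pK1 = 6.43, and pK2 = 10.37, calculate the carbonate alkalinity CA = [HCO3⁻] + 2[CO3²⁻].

CA = 5.81 mmol/L

[CO2*] = KH · pCO2 = 10^(−1.44) × 3630×10^-6 = 1.318×10^-4 mol/L
α₀ = 1/(1 + K1/[H⁺] + K1K2/[H⁺]²) = 1/(1 + 10^+1.64 + 10^-0.66) = 0.02229
DIC = [CO2*]/α₀ = 1.318×10^-4 / 0.02229 = 5.914 mmol/L
CA = (α₁ + 2α₂)·DIC = (0.9728 + 2×0.004876) × 5.914 = 5.81 mmol/L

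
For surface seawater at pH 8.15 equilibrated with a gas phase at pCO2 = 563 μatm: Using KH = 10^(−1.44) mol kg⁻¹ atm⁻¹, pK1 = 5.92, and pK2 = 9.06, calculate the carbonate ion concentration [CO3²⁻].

[CO2*] = KH · pCO2 = 10^(−1.44) × 563×10^-6 = 2.044×10^-5 mol/kg
α₀ = 1/(1 + K1/[H⁺] + K1K2/[H⁺]²) = 1/(1 + 10^+2.23 + 10^+1.32) = 0.005216
DIC = [CO2*]/α₀ = 2.044×10^-5 / 0.005216 = 3.919 mmol/kg
[CO3²⁻] = α₂·DIC; α₂ = 0.1090, so [CO3²⁻] = 0.1090 × 3.919 = 0.427 mmol/kg

[CO3²⁻] = 0.427 mmol/kg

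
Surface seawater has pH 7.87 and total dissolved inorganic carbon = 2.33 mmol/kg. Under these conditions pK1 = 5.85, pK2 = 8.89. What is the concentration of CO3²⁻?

α₂ = 1 / (1 + [H⁺]/K2 + [H⁺]²/(K1K2)) = 1 / (1 + 10^+1.02 + 10^-1.00)
   = 1 / (1 + 10.471 + 0.10000) = 1/11.571 = 0.08642
[CO3²⁻] = α₂ × DIC = 0.08642 × 2.33 = 0.201 mmol/kg

[CO3²⁻] = 0.201 mmol/kg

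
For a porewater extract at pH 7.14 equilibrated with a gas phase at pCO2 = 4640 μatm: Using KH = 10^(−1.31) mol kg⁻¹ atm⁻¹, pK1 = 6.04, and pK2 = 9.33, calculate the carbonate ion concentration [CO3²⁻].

[CO2*] = KH · pCO2 = 10^(−1.31) × 4640×10^-6 = 2.273×10^-4 mol/kg
α₀ = 1/(1 + K1/[H⁺] + K1K2/[H⁺]²) = 1/(1 + 10^+1.10 + 10^-1.09) = 0.07315
DIC = [CO2*]/α₀ = 2.273×10^-4 / 0.07315 = 3.107 mmol/kg
[CO3²⁻] = α₂·DIC; α₂ = 0.005946, so [CO3²⁻] = 0.005946 × 3.107 = 0.0185 mmol/kg = 18.5 μmol/kg

[CO3²⁻] = 18.5 μmol/kg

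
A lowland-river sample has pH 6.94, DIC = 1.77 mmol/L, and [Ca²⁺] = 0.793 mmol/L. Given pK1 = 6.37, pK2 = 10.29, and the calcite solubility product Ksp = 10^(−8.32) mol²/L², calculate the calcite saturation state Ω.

α₂ = 1 / (1 + [H⁺]/K2 + [H⁺]²/(K1K2)) = 1 / (1 + 10^+3.35 + 10^+2.78)
   = 1 / (1 + 2238.7 + 602.56) = 1/2842.3 = 0.0003518
[CO3²⁻] = α₂ × DIC = 0.0003518 × 1.77 = 0.0006227 mmol/L = 0.6227 μmol/L
Ksp = 10^(−8.32) = 4.786×10^-9
Ω = [Ca²⁺][CO3²⁻]/Ksp = (0.793×10^-3)(6.227×10^-7) / 4.786×10^-9 = 0.103

Ω = 0.103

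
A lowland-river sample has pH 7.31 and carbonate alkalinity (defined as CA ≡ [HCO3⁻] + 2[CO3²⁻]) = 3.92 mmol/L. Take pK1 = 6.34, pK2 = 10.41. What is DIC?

CA = [HCO3⁻] + 2[CO3²⁻] = (α₁ + 2α₂)·DIC
At pH 7.31: [H⁺]/K1 = 10^-0.97 = 0.10715, K2/[H⁺] = 10^-3.10 = 0.00079433
α₁ = 1/(1 + 0.10715 + 0.00079433) = 1/1.1079 = 0.9026; α₂ = α₁·K2/[H⁺] = 0.0007169
α₁ + 2α₂ = 0.9040
DIC = CA / (α₁ + 2α₂) = 3.92 / 0.9040 = 4.34 mmol/L

DIC = 4.34 mmol/L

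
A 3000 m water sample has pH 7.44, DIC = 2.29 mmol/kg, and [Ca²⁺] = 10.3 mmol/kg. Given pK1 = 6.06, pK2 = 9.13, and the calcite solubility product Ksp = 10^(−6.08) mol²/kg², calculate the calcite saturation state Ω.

α₂ = 1 / (1 + [H⁺]/K2 + [H⁺]²/(K1K2)) = 1 / (1 + 10^+1.69 + 10^+0.31)
   = 1 / (1 + 48.978 + 2.0417) = 1/52.020 = 0.01922
[CO3²⁻] = α₂ × DIC = 0.01922 × 2.29 = 0.04402 mmol/kg
Ksp = 10^(−6.08) = 8.318×10^-7
Ω = [Ca²⁺][CO3²⁻]/Ksp = (10.3×10^-3)(4.402×10^-5) / 8.318×10^-7 = 0.545

Ω = 0.545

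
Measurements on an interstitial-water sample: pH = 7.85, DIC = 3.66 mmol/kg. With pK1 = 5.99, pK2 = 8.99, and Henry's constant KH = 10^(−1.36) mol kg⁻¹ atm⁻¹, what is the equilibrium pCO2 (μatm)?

pCO2 = 1070 μatm

α₀ = 1 / (1 + K1/[H⁺] + K1K2/[H⁺]²) = 1 / (1 + 10^+1.86 + 10^+0.72)
   = 1 / (1 + 72.444 + 5.2481) = 1/78.692 = 0.01271
[CO2*] = α₀ × DIC = 0.01271 × 3.66 = 0.04651 mmol/kg
pCO2 = [CO2*]/KH = 4.651×10^-5 / 4.365×10^-2 = 1070 μatm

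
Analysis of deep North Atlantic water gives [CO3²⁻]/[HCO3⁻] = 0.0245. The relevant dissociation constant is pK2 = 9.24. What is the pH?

pH = 7.63

From K2 = [H⁺][CO3²⁻]/[HCO3⁻]:  pH = pK2 + log₁₀([CO3²⁻]/[HCO3⁻])
log₁₀(0.0245) = -1.611
pH = 9.24 + (-1.611) = 7.63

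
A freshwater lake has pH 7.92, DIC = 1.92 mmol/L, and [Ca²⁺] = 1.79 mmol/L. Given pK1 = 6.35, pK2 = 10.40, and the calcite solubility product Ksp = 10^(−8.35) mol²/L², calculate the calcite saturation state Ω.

Ω = 2.47

α₂ = 1 / (1 + [H⁺]/K2 + [H⁺]²/(K1K2)) = 1 / (1 + 10^+2.48 + 10^+0.91)
   = 1 / (1 + 302.00 + 8.1283) = 1/311.12 = 0.003214
[CO3²⁻] = α₂ × DIC = 0.003214 × 1.92 = 0.006171 mmol/L = 6.171 μmol/L
Ksp = 10^(−8.35) = 4.467×10^-9
Ω = [Ca²⁺][CO3²⁻]/Ksp = (1.79×10^-3)(6.171×10^-6) / 4.467×10^-9 = 2.47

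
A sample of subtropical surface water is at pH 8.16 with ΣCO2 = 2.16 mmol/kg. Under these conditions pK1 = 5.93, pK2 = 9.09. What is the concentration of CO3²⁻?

α₂ = 1 / (1 + [H⁺]/K2 + [H⁺]²/(K1K2)) = 1 / (1 + 10^+0.93 + 10^-1.30)
   = 1 / (1 + 8.5114 + 0.050119) = 1/9.5615 = 0.1046
[CO3²⁻] = α₂ × DIC = 0.1046 × 2.16 = 0.226 mmol/kg

[CO3²⁻] = 0.226 mmol/kg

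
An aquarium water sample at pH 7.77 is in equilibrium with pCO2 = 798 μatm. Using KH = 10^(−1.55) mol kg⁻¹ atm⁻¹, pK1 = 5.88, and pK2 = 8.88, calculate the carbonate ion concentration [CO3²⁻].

[CO2*] = KH · pCO2 = 10^(−1.55) × 798×10^-6 = 2.249×10^-5 mol/kg
α₀ = 1/(1 + K1/[H⁺] + K1K2/[H⁺]²) = 1/(1 + 10^+1.89 + 10^+0.78) = 0.01181
DIC = [CO2*]/α₀ = 2.249×10^-5 / 0.01181 = 1.904 mmol/kg
[CO3²⁻] = α₂·DIC; α₂ = 0.07118, so [CO3²⁻] = 0.07118 × 1.904 = 0.136 mmol/kg

[CO3²⁻] = 0.136 mmol/kg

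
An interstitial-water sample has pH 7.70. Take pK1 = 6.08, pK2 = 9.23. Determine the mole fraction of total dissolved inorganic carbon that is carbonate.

α₂ = 0.0280

α₂ = 1 / (1 + [H⁺]/K2 + [H⁺]²/(K1K2)) = 1 / (1 + 10^+1.53 + 10^-0.09)
   = 1 / (1 + 33.884 + 0.81283) = 1/35.697 = 0.02801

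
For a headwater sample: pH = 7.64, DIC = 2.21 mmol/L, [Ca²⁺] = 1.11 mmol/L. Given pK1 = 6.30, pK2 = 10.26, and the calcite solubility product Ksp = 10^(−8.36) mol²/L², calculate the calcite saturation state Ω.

α₂ = 1 / (1 + [H⁺]/K2 + [H⁺]²/(K1K2)) = 1 / (1 + 10^+2.62 + 10^+1.28)
   = 1 / (1 + 416.87 + 19.055) = 1/436.92 = 0.002289
[CO3²⁻] = α₂ × DIC = 0.002289 × 2.21 = 0.005058 mmol/L = 5.058 μmol/L
Ksp = 10^(−8.36) = 4.365×10^-9
Ω = [Ca²⁺][CO3²⁻]/Ksp = (1.11×10^-3)(5.058×10^-6) / 4.365×10^-9 = 1.29

Ω = 1.29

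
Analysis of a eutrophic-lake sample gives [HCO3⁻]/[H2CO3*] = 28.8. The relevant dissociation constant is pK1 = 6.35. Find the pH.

pH = 7.81

From K1 = [H⁺][HCO3⁻]/[H2CO3*]:  pH = pK1 + log₁₀([HCO3⁻]/[H2CO3*])
log₁₀(28.8) = +1.459
pH = 6.35 + (+1.459) = 7.81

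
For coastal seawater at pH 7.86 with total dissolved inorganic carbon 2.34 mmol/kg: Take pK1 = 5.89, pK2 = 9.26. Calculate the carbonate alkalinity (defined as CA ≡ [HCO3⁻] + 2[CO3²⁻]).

CA = 2.40 mmol/kg

CA = [HCO3⁻] + 2[CO3²⁻] = (α₁ + 2α₂)·DIC
At pH 7.86: [H⁺]/K1 = 10^-1.97 = 0.010715, K2/[H⁺] = 10^-1.40 = 0.039811
α₁ = 1/(1 + 0.010715 + 0.039811) = 1/1.0505 = 0.9519; α₂ = α₁·K2/[H⁺] = 0.03790
α₁ + 2α₂ = 1.0277
CA = 1.0277 × 2.34 = 2.40 mmol/kg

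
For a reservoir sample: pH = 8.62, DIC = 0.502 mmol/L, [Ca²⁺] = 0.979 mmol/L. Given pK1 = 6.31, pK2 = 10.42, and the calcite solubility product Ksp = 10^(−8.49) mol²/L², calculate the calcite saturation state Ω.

Ω = 2.36

α₂ = 1 / (1 + [H⁺]/K2 + [H⁺]²/(K1K2)) = 1 / (1 + 10^+1.80 + 10^-0.51)
   = 1 / (1 + 63.096 + 0.30903) = 1/64.405 = 0.01553
[CO3²⁻] = α₂ × DIC = 0.01553 × 0.502 = 0.007794 mmol/L = 7.794 μmol/L
Ksp = 10^(−8.49) = 3.236×10^-9
Ω = [Ca²⁺][CO3²⁻]/Ksp = (0.979×10^-3)(7.794×10^-6) / 3.236×10^-9 = 2.36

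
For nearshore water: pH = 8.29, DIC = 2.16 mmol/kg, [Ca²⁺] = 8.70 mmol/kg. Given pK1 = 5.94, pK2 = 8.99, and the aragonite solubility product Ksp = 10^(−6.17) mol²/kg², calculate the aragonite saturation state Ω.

Ω = 4.61

α₂ = 1 / (1 + [H⁺]/K2 + [H⁺]²/(K1K2)) = 1 / (1 + 10^+0.70 + 10^-1.65)
   = 1 / (1 + 5.0119 + 0.022387) = 1/6.0343 = 0.1657
[CO3²⁻] = α₂ × DIC = 0.1657 × 2.16 = 0.3580 mmol/kg
Ksp = 10^(−6.17) = 6.761×10^-7
Ω = [Ca²⁺][CO3²⁻]/Ksp = (8.70×10^-3)(3.580×10^-4) / 6.761×10^-7 = 4.61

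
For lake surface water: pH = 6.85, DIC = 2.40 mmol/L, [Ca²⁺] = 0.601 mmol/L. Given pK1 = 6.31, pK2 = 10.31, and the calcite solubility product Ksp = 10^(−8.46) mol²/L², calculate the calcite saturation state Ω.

α₂ = 1 / (1 + [H⁺]/K2 + [H⁺]²/(K1K2)) = 1 / (1 + 10^+3.46 + 10^+2.92)
   = 1 / (1 + 2884.0 + 831.76) = 1/3716.8 = 0.0002690
[CO3²⁻] = α₂ × DIC = 0.0002690 × 2.40 = 0.0006457 mmol/L = 0.6457 μmol/L
Ksp = 10^(−8.46) = 3.467×10^-9
Ω = [Ca²⁺][CO3²⁻]/Ksp = (0.601×10^-3)(6.457×10^-7) / 3.467×10^-9 = 0.112

Ω = 0.112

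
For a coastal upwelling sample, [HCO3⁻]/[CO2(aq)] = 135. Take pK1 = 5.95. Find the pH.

pH = 8.08

From K1 = [H⁺][HCO3⁻]/[CO2(aq)]:  pH = pK1 + log₁₀([HCO3⁻]/[CO2(aq)])
log₁₀(135) = +2.130
pH = 5.95 + (+2.130) = 8.08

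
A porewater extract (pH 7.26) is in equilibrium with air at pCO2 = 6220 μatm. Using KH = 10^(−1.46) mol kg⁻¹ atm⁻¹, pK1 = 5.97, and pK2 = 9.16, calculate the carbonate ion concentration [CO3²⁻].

[CO2*] = KH · pCO2 = 10^(−1.46) × 6220×10^-6 = 2.157×10^-4 mol/kg
α₀ = 1/(1 + K1/[H⁺] + K1K2/[H⁺]²) = 1/(1 + 10^+1.29 + 10^-0.61) = 0.04821
DIC = [CO2*]/α₀ = 2.157×10^-4 / 0.04821 = 4.474 mmol/kg
[CO3²⁻] = α₂·DIC; α₂ = 0.01183, so [CO3²⁻] = 0.01183 × 4.474 = 0.0529 mmol/kg

[CO3²⁻] = 0.0529 mmol/kg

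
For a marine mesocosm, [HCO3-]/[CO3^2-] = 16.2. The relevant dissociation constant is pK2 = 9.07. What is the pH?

pH = 7.86

From K2 = [H⁺][CO3^2-]/[HCO3-]:  pH = pK2 − log₁₀([HCO3-]/[CO3^2-])
log₁₀(16.2) = +1.210
pH = 9.07 − (+1.210) = 7.86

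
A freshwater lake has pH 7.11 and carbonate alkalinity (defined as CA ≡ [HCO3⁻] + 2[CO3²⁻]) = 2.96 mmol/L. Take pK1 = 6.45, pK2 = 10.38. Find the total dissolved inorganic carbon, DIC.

CA = [HCO3⁻] + 2[CO3²⁻] = (α₁ + 2α₂)·DIC
At pH 7.11: [H⁺]/K1 = 10^-0.66 = 0.21878, K2/[H⁺] = 10^-3.27 = 0.00053703
α₁ = 1/(1 + 0.21878 + 0.00053703) = 1/1.2193 = 0.8201; α₂ = α₁·K2/[H⁺] = 0.0004404
α₁ + 2α₂ = 0.8210
DIC = CA / (α₁ + 2α₂) = 2.96 / 0.8210 = 3.61 mmol/L

DIC = 3.61 mmol/L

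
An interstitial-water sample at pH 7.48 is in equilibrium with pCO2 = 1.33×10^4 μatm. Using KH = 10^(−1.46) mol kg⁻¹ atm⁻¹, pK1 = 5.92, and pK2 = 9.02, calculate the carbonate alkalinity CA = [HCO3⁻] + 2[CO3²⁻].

[CO2*] = KH · pCO2 = 10^(−1.46) × 1.33×10^4×10^-6 = 4.612×10^-4 mol/kg
α₀ = 1/(1 + K1/[H⁺] + K1K2/[H⁺]²) = 1/(1 + 10^+1.56 + 10^+0.02) = 0.02607
DIC = [CO2*]/α₀ = 4.612×10^-4 / 0.02607 = 17.69 mmol/kg
CA = (α₁ + 2α₂)·DIC = (0.9466 + 2×0.02730) × 17.69 = 17.7 mmol/kg

CA = 17.7 mmol/kg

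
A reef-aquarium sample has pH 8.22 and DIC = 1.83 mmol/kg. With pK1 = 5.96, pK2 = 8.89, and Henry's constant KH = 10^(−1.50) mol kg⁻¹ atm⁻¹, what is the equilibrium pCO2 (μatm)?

pCO2 = 261 μatm

α₀ = 1 / (1 + K1/[H⁺] + K1K2/[H⁺]²) = 1 / (1 + 10^+2.26 + 10^+1.59)
   = 1 / (1 + 181.97 + 38.905) = 1/221.87 = 0.004507
[CO2*] = α₀ × DIC = 0.004507 × 1.83 = 0.008248 mmol/kg = 8.248 μmol/kg
pCO2 = [CO2*]/KH = 8.248×10^-6 / 3.162×10^-2 = 261 μatm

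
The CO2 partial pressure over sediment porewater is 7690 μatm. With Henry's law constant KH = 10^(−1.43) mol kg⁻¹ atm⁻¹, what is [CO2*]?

[CO2*] = 286 μmol/kg

KH = 10^(−1.43) = 3.715×10^-2 mol kg⁻¹ atm⁻¹
[CO2*] = KH · pCO2 = 3.715×10^-2 × 7690×10^-6 atm = 2.86×10^-4 mol/kg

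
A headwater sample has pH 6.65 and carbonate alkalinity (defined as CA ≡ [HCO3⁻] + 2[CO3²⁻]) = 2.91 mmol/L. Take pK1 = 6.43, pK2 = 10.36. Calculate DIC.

CA = [HCO3⁻] + 2[CO3²⁻] = (α₁ + 2α₂)·DIC
At pH 6.65: [H⁺]/K1 = 10^-0.22 = 0.60256, K2/[H⁺] = 10^-3.71 = 0.00019498
α₁ = 1/(1 + 0.60256 + 0.00019498) = 1/1.6028 = 0.6239; α₂ = α₁·K2/[H⁺] = 0.0001217
α₁ + 2α₂ = 0.6242
DIC = CA / (α₁ + 2α₂) = 2.91 / 0.6242 = 4.66 mmol/L

DIC = 4.66 mmol/L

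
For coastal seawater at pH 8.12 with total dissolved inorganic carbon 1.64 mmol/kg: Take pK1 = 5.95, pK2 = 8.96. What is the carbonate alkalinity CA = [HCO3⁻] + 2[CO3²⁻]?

CA = 1.84 mmol/kg

CA = [HCO3⁻] + 2[CO3²⁻] = (α₁ + 2α₂)·DIC
At pH 8.12: [H⁺]/K1 = 10^-2.17 = 0.0067608, K2/[H⁺] = 10^-0.84 = 0.14454
α₁ = 1/(1 + 0.0067608 + 0.14454) = 1/1.1513 = 0.8686; α₂ = α₁·K2/[H⁺] = 0.1255
α₁ + 2α₂ = 1.1197
CA = 1.1197 × 1.64 = 1.84 mmol/kg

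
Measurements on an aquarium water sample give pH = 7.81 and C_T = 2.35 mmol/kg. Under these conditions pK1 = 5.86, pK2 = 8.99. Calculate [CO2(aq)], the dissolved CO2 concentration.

[CO2*] = 0.0245 mmol/kg

α₀ = 1 / (1 + K1/[H⁺] + K1K2/[H⁺]²) = 1 / (1 + 10^+1.95 + 10^+0.77)
   = 1 / (1 + 89.125 + 5.8884) = 1/96.014 = 0.01042
[CO2*] = α₀ × DIC = 0.01042 × 2.35 = 0.0245 mmol/kg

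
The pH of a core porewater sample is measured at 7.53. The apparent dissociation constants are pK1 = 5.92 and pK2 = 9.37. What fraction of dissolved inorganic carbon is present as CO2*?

α₀ = 0.0236

α₀ = 1 / (1 + K1/[H⁺] + K1K2/[H⁺]²) = 1 / (1 + 10^+1.61 + 10^-0.23)
   = 1 / (1 + 40.738 + 0.58884) = 1/42.327 = 0.02363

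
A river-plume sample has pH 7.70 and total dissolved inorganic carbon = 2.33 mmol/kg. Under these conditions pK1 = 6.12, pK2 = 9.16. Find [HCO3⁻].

α₁ = 1 / (1 + [H⁺]/K1 + K2/[H⁺]) = 1 / (1 + 10^-1.58 + 10^-1.46)
   = 1 / (1 + 0.026303 + 0.034674) = 1/1.0610 = 0.9425
[HCO3⁻] = α₁ × DIC = 0.9425 × 2.33 = 2.20 mmol/kg

[HCO3⁻] = 2.20 mmol/kg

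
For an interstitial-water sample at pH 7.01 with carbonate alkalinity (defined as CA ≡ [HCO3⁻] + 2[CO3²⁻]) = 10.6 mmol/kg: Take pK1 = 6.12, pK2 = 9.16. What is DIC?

CA = [HCO3⁻] + 2[CO3²⁻] = (α₁ + 2α₂)·DIC
At pH 7.01: [H⁺]/K1 = 10^-0.89 = 0.12882, K2/[H⁺] = 10^-2.15 = 0.0070795
α₁ = 1/(1 + 0.12882 + 0.0070795) = 1/1.1359 = 0.8804; α₂ = α₁·K2/[H⁺] = 0.006232
α₁ + 2α₂ = 0.8928
DIC = CA / (α₁ + 2α₂) = 10.6 / 0.8928 = 11.9 mmol/kg

DIC = 11.9 mmol/kg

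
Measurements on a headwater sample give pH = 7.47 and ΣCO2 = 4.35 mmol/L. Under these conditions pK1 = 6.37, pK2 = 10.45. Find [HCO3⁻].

α₁ = 1 / (1 + [H⁺]/K1 + K2/[H⁺]) = 1 / (1 + 10^-1.10 + 10^-2.98)
   = 1 / (1 + 0.079433 + 0.0010471) = 1/1.0805 = 0.9255
[HCO3⁻] = α₁ × DIC = 0.9255 × 4.35 = 4.03 mmol/L

[HCO3⁻] = 4.03 mmol/L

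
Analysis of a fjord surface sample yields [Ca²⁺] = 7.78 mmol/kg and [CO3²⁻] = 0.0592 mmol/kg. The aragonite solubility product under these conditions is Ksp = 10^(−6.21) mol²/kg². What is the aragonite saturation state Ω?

Ksp = 10^(−6.21) = 6.166×10^-7
Ω = [Ca²⁺][CO3²⁻]/Ksp = (7.78×10^-3)(0.0592×10^-3) / 6.166×10^-7 = 0.747

Ω = 0.747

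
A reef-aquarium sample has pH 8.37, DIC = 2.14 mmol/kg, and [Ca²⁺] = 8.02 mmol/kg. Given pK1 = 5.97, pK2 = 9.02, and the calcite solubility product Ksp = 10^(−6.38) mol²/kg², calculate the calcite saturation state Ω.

Ω = 7.51

α₂ = 1 / (1 + [H⁺]/K2 + [H⁺]²/(K1K2)) = 1 / (1 + 10^+0.65 + 10^-1.75)
   = 1 / (1 + 4.4668 + 0.017783) = 1/5.4846 = 0.1823
[CO3²⁻] = α₂ × DIC = 0.1823 × 2.14 = 0.3902 mmol/kg
Ksp = 10^(−6.38) = 4.169×10^-7
Ω = [Ca²⁺][CO3²⁻]/Ksp = (8.02×10^-3)(3.902×10^-4) / 4.169×10^-7 = 7.51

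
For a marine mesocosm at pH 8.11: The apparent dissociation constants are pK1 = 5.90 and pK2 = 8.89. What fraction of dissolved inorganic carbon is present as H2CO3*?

α₀ = 1 / (1 + K1/[H⁺] + K1K2/[H⁺]²) = 1 / (1 + 10^+2.21 + 10^+1.43)
   = 1 / (1 + 162.18 + 26.915) = 1/190.10 = 0.005260

α₀ = 0.00526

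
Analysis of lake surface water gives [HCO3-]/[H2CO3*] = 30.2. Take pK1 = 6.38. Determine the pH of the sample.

From K1 = [H⁺][HCO3-]/[H2CO3*]:  pH = pK1 + log₁₀([HCO3-]/[H2CO3*])
log₁₀(30.2) = +1.480
pH = 6.38 + (+1.480) = 7.86

pH = 7.86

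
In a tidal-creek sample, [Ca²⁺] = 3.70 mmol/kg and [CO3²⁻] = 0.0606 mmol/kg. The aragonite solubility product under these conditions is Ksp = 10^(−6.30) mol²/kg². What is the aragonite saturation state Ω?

Ω = 0.447

Ksp = 10^(−6.30) = 5.012×10^-7
Ω = [Ca²⁺][CO3²⁻]/Ksp = (3.70×10^-3)(0.0606×10^-3) / 5.012×10^-7 = 0.447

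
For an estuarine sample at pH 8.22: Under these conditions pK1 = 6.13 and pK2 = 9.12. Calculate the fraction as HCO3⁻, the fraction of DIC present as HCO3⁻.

α₁ = 0.882

α₁ = 1 / (1 + [H⁺]/K1 + K2/[H⁺]) = 1 / (1 + 10^-2.09 + 10^-0.90)
   = 1 / (1 + 0.0081283 + 0.12589) = 1/1.1340 = 0.8818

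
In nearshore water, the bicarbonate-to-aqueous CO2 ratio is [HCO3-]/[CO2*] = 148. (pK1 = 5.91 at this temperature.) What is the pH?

pH = 8.08

From K1 = [H⁺][HCO3-]/[CO2*]:  pH = pK1 + log₁₀([HCO3-]/[CO2*])
log₁₀(148) = +2.170
pH = 5.91 + (+2.170) = 8.08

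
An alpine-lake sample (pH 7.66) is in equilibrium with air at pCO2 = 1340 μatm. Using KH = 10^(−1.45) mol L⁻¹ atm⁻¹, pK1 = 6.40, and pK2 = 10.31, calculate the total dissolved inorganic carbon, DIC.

DIC = 0.915 mmol/L

[CO2*] = KH · pCO2 = 10^(−1.45) × 1340×10^-6 = 4.754×10^-5 mol/L
α₀ = 1/(1 + K1/[H⁺] + K1K2/[H⁺]²) = 1/(1 + 10^+1.26 + 10^-1.39) = 0.05198
DIC = [CO2*]/α₀ = 4.754×10^-5 / 0.05198 = 0.915 mmol/L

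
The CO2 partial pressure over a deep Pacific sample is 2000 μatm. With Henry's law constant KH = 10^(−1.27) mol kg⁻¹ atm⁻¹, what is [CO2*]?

KH = 10^(−1.27) = 5.370×10^-2 mol kg⁻¹ atm⁻¹
[CO2*] = KH · pCO2 = 5.370×10^-2 × 2000×10^-6 atm = 1.07×10^-4 mol/kg

[CO2*] = 107 μmol/kg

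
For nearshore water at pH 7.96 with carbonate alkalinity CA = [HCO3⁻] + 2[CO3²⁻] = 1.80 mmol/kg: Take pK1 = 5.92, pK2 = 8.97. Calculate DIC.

DIC = 1.67 mmol/kg

CA = [HCO3⁻] + 2[CO3²⁻] = (α₁ + 2α₂)·DIC
At pH 7.96: [H⁺]/K1 = 10^-2.04 = 0.0091201, K2/[H⁺] = 10^-1.01 = 0.097724
α₁ = 1/(1 + 0.0091201 + 0.097724) = 1/1.1068 = 0.9035; α₂ = α₁·K2/[H⁺] = 0.08829
α₁ + 2α₂ = 1.0801
DIC = CA / (α₁ + 2α₂) = 1.80 / 1.0801 = 1.67 mmol/kg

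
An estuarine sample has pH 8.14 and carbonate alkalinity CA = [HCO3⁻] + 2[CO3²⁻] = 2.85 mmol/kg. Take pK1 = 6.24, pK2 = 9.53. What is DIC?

CA = [HCO3⁻] + 2[CO3²⁻] = (α₁ + 2α₂)·DIC
At pH 8.14: [H⁺]/K1 = 10^-1.90 = 0.012589, K2/[H⁺] = 10^-1.39 = 0.040738
α₁ = 1/(1 + 0.012589 + 0.040738) = 1/1.0533 = 0.9494; α₂ = α₁·K2/[H⁺] = 0.03868
α₁ + 2α₂ = 1.0267
DIC = CA / (α₁ + 2α₂) = 2.85 / 1.0267 = 2.78 mmol/kg

DIC = 2.78 mmol/kg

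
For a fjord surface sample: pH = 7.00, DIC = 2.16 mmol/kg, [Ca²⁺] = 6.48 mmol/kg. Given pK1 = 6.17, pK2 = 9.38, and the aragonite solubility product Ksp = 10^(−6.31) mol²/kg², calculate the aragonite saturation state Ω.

α₂ = 1 / (1 + [H⁺]/K2 + [H⁺]²/(K1K2)) = 1 / (1 + 10^+2.38 + 10^+1.55)
   = 1 / (1 + 239.88 + 35.481) = 1/276.36 = 0.003618
[CO3²⁻] = α₂ × DIC = 0.003618 × 2.16 = 0.007816 mmol/kg = 7.816 μmol/kg
Ksp = 10^(−6.31) = 4.898×10^-7
Ω = [Ca²⁺][CO3²⁻]/Ksp = (6.48×10^-3)(7.816×10^-6) / 4.898×10^-7 = 0.103

Ω = 0.103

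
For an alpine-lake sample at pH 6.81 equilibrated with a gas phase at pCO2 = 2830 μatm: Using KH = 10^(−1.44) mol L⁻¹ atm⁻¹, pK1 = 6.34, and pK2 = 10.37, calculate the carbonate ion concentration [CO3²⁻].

[CO3²⁻] = 0.0835 μmol/L

[CO2*] = KH · pCO2 = 10^(−1.44) × 2830×10^-6 = 1.028×10^-4 mol/L
α₀ = 1/(1 + K1/[H⁺] + K1K2/[H⁺]²) = 1/(1 + 10^+0.47 + 10^-3.09) = 0.2530
DIC = [CO2*]/α₀ = 1.028×10^-4 / 0.2530 = 0.4061 mmol/L
[CO3²⁻] = α₂·DIC; α₂ = 0.0002057, so [CO3²⁻] = 0.0002057 × 0.4061 = 8.35×10^-5 mmol/L = 0.0835 μmol/L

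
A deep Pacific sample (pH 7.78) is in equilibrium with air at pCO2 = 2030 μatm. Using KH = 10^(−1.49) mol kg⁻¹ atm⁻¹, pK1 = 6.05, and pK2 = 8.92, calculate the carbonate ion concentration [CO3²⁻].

[CO2*] = KH · pCO2 = 10^(−1.49) × 2030×10^-6 = 6.569×10^-5 mol/kg
α₀ = 1/(1 + K1/[H⁺] + K1K2/[H⁺]²) = 1/(1 + 10^+1.73 + 10^+0.59) = 0.01707
DIC = [CO2*]/α₀ = 6.569×10^-5 / 0.01707 = 3.849 mmol/kg
[CO3²⁻] = α₂·DIC; α₂ = 0.06640, so [CO3²⁻] = 0.06640 × 3.849 = 0.256 mmol/kg

[CO3²⁻] = 0.256 mmol/kg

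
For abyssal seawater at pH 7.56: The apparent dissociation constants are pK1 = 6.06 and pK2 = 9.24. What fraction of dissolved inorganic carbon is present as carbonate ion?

α₂ = 1 / (1 + [H⁺]/K2 + [H⁺]²/(K1K2)) = 1 / (1 + 10^+1.68 + 10^+0.18)
   = 1 / (1 + 47.863 + 1.5136) = 1/50.377 = 0.01985

α₂ = 0.0199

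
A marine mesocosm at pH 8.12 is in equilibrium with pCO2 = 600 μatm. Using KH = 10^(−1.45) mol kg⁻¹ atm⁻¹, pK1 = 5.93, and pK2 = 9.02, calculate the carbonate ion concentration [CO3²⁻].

[CO2*] = KH · pCO2 = 10^(−1.45) × 600×10^-6 = 2.129×10^-5 mol/kg
α₀ = 1/(1 + K1/[H⁺] + K1K2/[H⁺]²) = 1/(1 + 10^+2.19 + 10^+1.29) = 0.005702
DIC = [CO2*]/α₀ = 2.129×10^-5 / 0.005702 = 3.734 mmol/kg
[CO3²⁻] = α₂·DIC; α₂ = 0.1112, so [CO3²⁻] = 0.1112 × 3.734 = 0.415 mmol/kg

[CO3²⁻] = 0.415 mmol/kg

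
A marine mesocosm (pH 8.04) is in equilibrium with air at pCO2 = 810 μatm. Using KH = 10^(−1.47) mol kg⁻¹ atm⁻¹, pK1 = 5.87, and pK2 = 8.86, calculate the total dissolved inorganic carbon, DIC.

DIC = 4.70 mmol/kg

[CO2*] = KH · pCO2 = 10^(−1.47) × 810×10^-6 = 2.745×10^-5 mol/kg
α₀ = 1/(1 + K1/[H⁺] + K1K2/[H⁺]²) = 1/(1 + 10^+2.17 + 10^+1.35) = 0.005838
DIC = [CO2*]/α₀ = 2.745×10^-5 / 0.005838 = 4.70 mmol/kg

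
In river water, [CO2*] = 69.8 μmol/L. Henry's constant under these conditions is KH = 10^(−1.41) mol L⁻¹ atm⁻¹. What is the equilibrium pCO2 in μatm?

KH = 10^(−1.41) = 3.890×10^-2 mol L⁻¹ atm⁻¹
pCO2 = [CO2*]/KH = 69.8×10^-6 / 3.890×10^-2 = 1.79×10^-3 atm = 1790 μatm

pCO2 = 1790 μatm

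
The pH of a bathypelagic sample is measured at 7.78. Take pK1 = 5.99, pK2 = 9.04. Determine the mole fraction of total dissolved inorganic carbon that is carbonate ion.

α₂ = 0.0513

α₂ = 1 / (1 + [H⁺]/K2 + [H⁺]²/(K1K2)) = 1 / (1 + 10^+1.26 + 10^-0.53)
   = 1 / (1 + 18.197 + 0.29512) = 1/19.492 = 0.05130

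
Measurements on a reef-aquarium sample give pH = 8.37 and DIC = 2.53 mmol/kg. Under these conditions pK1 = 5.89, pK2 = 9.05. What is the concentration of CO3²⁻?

α₂ = 1 / (1 + [H⁺]/K2 + [H⁺]²/(K1K2)) = 1 / (1 + 10^+0.68 + 10^-1.80)
   = 1 / (1 + 4.7863 + 0.015849) = 1/5.8021 = 0.1723
[CO3²⁻] = α₂ × DIC = 0.1723 × 2.53 = 0.436 mmol/kg

[CO3²⁻] = 0.436 mmol/kg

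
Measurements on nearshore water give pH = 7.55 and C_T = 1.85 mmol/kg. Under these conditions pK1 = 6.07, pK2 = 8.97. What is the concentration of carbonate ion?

α₂ = 1 / (1 + [H⁺]/K2 + [H⁺]²/(K1K2)) = 1 / (1 + 10^+1.42 + 10^-0.06)
   = 1 / (1 + 26.303 + 0.87096) = 1/28.174 = 0.03549
[CO3²⁻] = α₂ × DIC = 0.03549 × 1.85 = 0.0657 mmol/kg

[CO3²⁻] = 0.0657 mmol/kg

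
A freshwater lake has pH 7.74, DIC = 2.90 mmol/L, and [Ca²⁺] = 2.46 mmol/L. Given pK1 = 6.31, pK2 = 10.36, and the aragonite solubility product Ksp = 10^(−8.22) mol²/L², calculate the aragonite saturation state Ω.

α₂ = 1 / (1 + [H⁺]/K2 + [H⁺]²/(K1K2)) = 1 / (1 + 10^+2.62 + 10^+1.19)
   = 1 / (1 + 416.87 + 15.488) = 1/433.36 = 0.002308
[CO3²⁻] = α₂ × DIC = 0.002308 × 2.90 = 0.006692 mmol/L = 6.692 μmol/L
Ksp = 10^(−8.22) = 6.026×10^-9
Ω = [Ca²⁺][CO3²⁻]/Ksp = (2.46×10^-3)(6.692×10^-6) / 6.026×10^-9 = 2.73

Ω = 2.73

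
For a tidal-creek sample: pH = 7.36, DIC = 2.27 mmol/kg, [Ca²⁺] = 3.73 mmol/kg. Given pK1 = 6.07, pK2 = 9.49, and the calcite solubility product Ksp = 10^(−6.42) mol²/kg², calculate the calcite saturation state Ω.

Ω = 0.156

α₂ = 1 / (1 + [H⁺]/K2 + [H⁺]²/(K1K2)) = 1 / (1 + 10^+2.13 + 10^+0.84)
   = 1 / (1 + 134.90 + 6.9183) = 1/142.81 = 0.007002
[CO3²⁻] = α₂ × DIC = 0.007002 × 2.27 = 0.01589 mmol/kg = 15.89 μmol/kg
Ksp = 10^(−6.42) = 3.802×10^-7
Ω = [Ca²⁺][CO3²⁻]/Ksp = (3.73×10^-3)(1.589×10^-5) / 3.802×10^-7 = 0.156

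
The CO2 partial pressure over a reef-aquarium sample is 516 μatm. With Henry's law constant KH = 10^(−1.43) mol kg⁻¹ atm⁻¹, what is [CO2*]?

KH = 10^(−1.43) = 3.715×10^-2 mol kg⁻¹ atm⁻¹
[CO2*] = KH · pCO2 = 3.715×10^-2 × 516×10^-6 atm = 1.92×10^-5 mol/kg

[CO2*] = 19.2 μmol/kg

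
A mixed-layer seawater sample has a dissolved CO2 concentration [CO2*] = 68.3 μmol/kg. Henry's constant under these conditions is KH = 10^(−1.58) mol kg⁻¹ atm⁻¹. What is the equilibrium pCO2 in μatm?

pCO2 = 2600 μatm

KH = 10^(−1.58) = 2.630×10^-2 mol kg⁻¹ atm⁻¹
pCO2 = [CO2*]/KH = 68.3×10^-6 / 2.630×10^-2 = 2.60×10^-3 atm = 2600 μatm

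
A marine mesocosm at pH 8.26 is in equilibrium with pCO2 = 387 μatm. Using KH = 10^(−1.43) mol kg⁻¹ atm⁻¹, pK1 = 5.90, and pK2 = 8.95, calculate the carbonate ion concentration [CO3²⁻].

[CO3²⁻] = 0.673 mmol/kg

[CO2*] = KH · pCO2 = 10^(−1.43) × 387×10^-6 = 1.438×10^-5 mol/kg
α₀ = 1/(1 + K1/[H⁺] + K1K2/[H⁺]²) = 1/(1 + 10^+2.36 + 10^+1.67) = 0.003612
DIC = [CO2*]/α₀ = 1.438×10^-5 / 0.003612 = 3.981 mmol/kg
[CO3²⁻] = α₂·DIC; α₂ = 0.1689, so [CO3²⁻] = 0.1689 × 3.981 = 0.673 mmol/kg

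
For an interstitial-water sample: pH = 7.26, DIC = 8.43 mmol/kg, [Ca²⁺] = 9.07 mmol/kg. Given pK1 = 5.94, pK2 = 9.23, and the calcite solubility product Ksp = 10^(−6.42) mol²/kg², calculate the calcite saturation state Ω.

α₂ = 1 / (1 + [H⁺]/K2 + [H⁺]²/(K1K2)) = 1 / (1 + 10^+1.97 + 10^+0.65)
   = 1 / (1 + 93.325 + 4.4668) = 1/98.792 = 0.01012
[CO3²⁻] = α₂ × DIC = 0.01012 × 8.43 = 0.08533 mmol/kg
Ksp = 10^(−6.42) = 3.802×10^-7
Ω = [Ca²⁺][CO3²⁻]/Ksp = (9.07×10^-3)(8.533×10^-5) / 3.802×10^-7 = 2.04

Ω = 2.04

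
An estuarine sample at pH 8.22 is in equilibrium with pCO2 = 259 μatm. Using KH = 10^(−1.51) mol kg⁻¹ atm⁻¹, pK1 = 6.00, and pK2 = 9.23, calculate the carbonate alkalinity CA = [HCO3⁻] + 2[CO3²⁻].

CA = 1.59 mmol/kg

[CO2*] = KH · pCO2 = 10^(−1.51) × 259×10^-6 = 8.004×10^-6 mol/kg
α₀ = 1/(1 + K1/[H⁺] + K1K2/[H⁺]²) = 1/(1 + 10^+2.22 + 10^+1.21) = 0.005459
DIC = [CO2*]/α₀ = 8.004×10^-6 / 0.005459 = 1.466 mmol/kg
CA = (α₁ + 2α₂)·DIC = (0.9060 + 2×0.08854) × 1.466 = 1.59 mmol/kg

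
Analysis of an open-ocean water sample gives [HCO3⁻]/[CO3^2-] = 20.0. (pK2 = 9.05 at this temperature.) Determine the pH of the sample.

pH = 7.75

From K2 = [H⁺][CO3^2-]/[HCO3⁻]:  pH = pK2 − log₁₀([HCO3⁻]/[CO3^2-])
log₁₀(20.0) = +1.301
pH = 9.05 − (+1.301) = 7.75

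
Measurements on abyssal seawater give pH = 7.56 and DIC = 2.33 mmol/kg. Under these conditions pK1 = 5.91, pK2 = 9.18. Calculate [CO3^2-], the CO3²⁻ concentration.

[CO3²⁻] = 0.0534 mmol/kg

α₂ = 1 / (1 + [H⁺]/K2 + [H⁺]²/(K1K2)) = 1 / (1 + 10^+1.62 + 10^-0.03)
   = 1 / (1 + 41.687 + 0.93325) = 1/43.620 = 0.02293
[CO3²⁻] = α₂ × DIC = 0.02293 × 2.33 = 0.0534 mmol/kg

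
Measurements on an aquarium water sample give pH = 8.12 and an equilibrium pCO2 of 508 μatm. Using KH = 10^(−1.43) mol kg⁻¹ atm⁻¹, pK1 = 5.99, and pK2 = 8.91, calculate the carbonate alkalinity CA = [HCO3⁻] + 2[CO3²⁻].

CA = 3.37 mmol/kg

[CO2*] = KH · pCO2 = 10^(−1.43) × 508×10^-6 = 1.887×10^-5 mol/kg
α₀ = 1/(1 + K1/[H⁺] + K1K2/[H⁺]²) = 1/(1 + 10^+2.13 + 10^+1.34) = 0.006338
DIC = [CO2*]/α₀ = 1.887×10^-5 / 0.006338 = 2.978 mmol/kg
CA = (α₁ + 2α₂)·DIC = (0.8550 + 2×0.1387) × 2.978 = 3.37 mmol/kg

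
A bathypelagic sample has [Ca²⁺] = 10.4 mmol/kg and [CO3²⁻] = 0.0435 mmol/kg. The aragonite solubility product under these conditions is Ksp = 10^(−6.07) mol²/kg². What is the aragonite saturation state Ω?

Ω = 0.532

Ksp = 10^(−6.07) = 8.511×10^-7
Ω = [Ca²⁺][CO3²⁻]/Ksp = (10.4×10^-3)(0.0435×10^-3) / 8.511×10^-7 = 0.532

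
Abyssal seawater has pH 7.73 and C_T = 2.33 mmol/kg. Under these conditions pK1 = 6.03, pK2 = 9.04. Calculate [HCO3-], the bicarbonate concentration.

[HCO3⁻] = 2.18 mmol/kg

α₁ = 1 / (1 + [H⁺]/K1 + K2/[H⁺]) = 1 / (1 + 10^-1.70 + 10^-1.31)
   = 1 / (1 + 0.019953 + 0.048978) = 1/1.0689 = 0.9355
[HCO3⁻] = α₁ × DIC = 0.9355 × 2.33 = 2.18 mmol/kg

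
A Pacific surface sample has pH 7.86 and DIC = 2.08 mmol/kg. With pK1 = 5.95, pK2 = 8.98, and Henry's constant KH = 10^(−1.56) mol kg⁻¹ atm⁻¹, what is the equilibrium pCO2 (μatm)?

α₀ = 1 / (1 + K1/[H⁺] + K1K2/[H⁺]²) = 1 / (1 + 10^+1.91 + 10^+0.79)
   = 1 / (1 + 81.283 + 6.1660) = 1/88.449 = 0.01131
[CO2*] = α₀ × DIC = 0.01131 × 2.08 = 0.02352 mmol/kg
pCO2 = [CO2*]/KH = 2.352×10^-5 / 2.754×10^-2 = 854 μatm

pCO2 = 854 μatm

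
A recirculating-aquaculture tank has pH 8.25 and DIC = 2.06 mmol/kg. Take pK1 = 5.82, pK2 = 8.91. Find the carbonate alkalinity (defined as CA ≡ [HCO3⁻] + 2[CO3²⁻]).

CA = [HCO3⁻] + 2[CO3²⁻] = (α₁ + 2α₂)·DIC
At pH 8.25: [H⁺]/K1 = 10^-2.43 = 0.0037154, K2/[H⁺] = 10^-0.66 = 0.21878
α₁ = 1/(1 + 0.0037154 + 0.21878) = 1/1.2225 = 0.8180; α₂ = α₁·K2/[H⁺] = 0.1790
α₁ + 2α₂ = 1.1759
CA = 1.1759 × 2.06 = 2.42 mmol/kg

CA = 2.42 mmol/kg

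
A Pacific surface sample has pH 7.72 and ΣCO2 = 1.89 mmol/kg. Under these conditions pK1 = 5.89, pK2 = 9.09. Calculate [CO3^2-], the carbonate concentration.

α₂ = 1 / (1 + [H⁺]/K2 + [H⁺]²/(K1K2)) = 1 / (1 + 10^+1.37 + 10^-0.46)
   = 1 / (1 + 23.442 + 0.34674) = 1/24.789 = 0.04034
[CO3²⁻] = α₂ × DIC = 0.04034 × 1.89 = 0.0762 mmol/kg

[CO3²⁻] = 0.0762 mmol/kg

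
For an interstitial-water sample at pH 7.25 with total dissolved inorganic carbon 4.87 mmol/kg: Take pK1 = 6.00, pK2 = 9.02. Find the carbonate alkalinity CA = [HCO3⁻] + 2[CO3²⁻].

CA = 4.69 mmol/kg

CA = [HCO3⁻] + 2[CO3²⁻] = (α₁ + 2α₂)·DIC
At pH 7.25: [H⁺]/K1 = 10^-1.25 = 0.056234, K2/[H⁺] = 10^-1.77 = 0.016982
α₁ = 1/(1 + 0.056234 + 0.016982) = 1/1.0732 = 0.9318; α₂ = α₁·K2/[H⁺] = 0.01582
α₁ + 2α₂ = 0.9634
CA = 0.9634 × 4.87 = 4.69 mmol/kg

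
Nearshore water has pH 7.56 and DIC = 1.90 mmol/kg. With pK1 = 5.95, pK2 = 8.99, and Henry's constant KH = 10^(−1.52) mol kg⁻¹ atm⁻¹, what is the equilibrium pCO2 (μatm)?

α₀ = 1 / (1 + K1/[H⁺] + K1K2/[H⁺]²) = 1 / (1 + 10^+1.61 + 10^+0.18)
   = 1 / (1 + 40.738 + 1.5136) = 1/43.252 = 0.02312
[CO2*] = α₀ × DIC = 0.02312 × 1.90 = 0.04393 mmol/kg
pCO2 = [CO2*]/KH = 4.393×10^-5 / 3.020×10^-2 = 1450 μatm

pCO2 = 1450 μatm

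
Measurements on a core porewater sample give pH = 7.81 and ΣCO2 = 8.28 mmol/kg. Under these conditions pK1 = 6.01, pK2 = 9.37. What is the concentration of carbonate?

[CO3²⁻] = 0.219 mmol/kg

α₂ = 1 / (1 + [H⁺]/K2 + [H⁺]²/(K1K2)) = 1 / (1 + 10^+1.56 + 10^-0.24)
   = 1 / (1 + 36.308 + 0.57544) = 1/37.883 = 0.02640
[CO3²⁻] = α₂ × DIC = 0.02640 × 8.28 = 0.219 mmol/kg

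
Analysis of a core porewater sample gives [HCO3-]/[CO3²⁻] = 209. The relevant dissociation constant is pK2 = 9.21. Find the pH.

pH = 6.89

From K2 = [H⁺][CO3²⁻]/[HCO3-]:  pH = pK2 − log₁₀([HCO3-]/[CO3²⁻])
log₁₀(209) = +2.320
pH = 9.21 − (+2.320) = 6.89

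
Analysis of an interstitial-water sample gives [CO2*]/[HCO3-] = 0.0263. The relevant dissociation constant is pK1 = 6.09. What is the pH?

From K1 = [H⁺][HCO3-]/[CO2*]:  pH = pK1 − log₁₀([CO2*]/[HCO3-])
log₁₀(0.0263) = -1.580
pH = 6.09 − (-1.580) = 7.67

pH = 7.67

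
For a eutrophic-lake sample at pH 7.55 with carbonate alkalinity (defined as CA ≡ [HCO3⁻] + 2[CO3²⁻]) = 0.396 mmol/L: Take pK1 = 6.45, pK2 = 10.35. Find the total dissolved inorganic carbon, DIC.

DIC = 0.427 mmol/L

CA = [HCO3⁻] + 2[CO3²⁻] = (α₁ + 2α₂)·DIC
At pH 7.55: [H⁺]/K1 = 10^-1.10 = 0.079433, K2/[H⁺] = 10^-2.80 = 0.0015849
α₁ = 1/(1 + 0.079433 + 0.0015849) = 1/1.0810 = 0.9251; α₂ = α₁·K2/[H⁺] = 0.001466
α₁ + 2α₂ = 0.9280
DIC = CA / (α₁ + 2α₂) = 0.396 / 0.9280 = 0.427 mmol/L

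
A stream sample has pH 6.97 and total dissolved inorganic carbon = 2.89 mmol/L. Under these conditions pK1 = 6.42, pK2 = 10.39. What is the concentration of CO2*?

α₀ = 1 / (1 + K1/[H⁺] + K1K2/[H⁺]²) = 1 / (1 + 10^+0.55 + 10^-2.87)
   = 1 / (1 + 3.5481 + 0.0013490) = 1/4.5495 = 0.2198
[CO2*] = α₀ × DIC = 0.2198 × 2.89 = 0.635 mmol/L

[CO2*] = 0.635 mmol/L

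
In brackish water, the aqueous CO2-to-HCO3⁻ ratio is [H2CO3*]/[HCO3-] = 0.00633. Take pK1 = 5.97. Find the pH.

From K1 = [H⁺][HCO3-]/[H2CO3*]:  pH = pK1 − log₁₀([H2CO3*]/[HCO3-])
log₁₀(0.00633) = -2.199
pH = 5.97 − (-2.199) = 8.17

pH = 8.17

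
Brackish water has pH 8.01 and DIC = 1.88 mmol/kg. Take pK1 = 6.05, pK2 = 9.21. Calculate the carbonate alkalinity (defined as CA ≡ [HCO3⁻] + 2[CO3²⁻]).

CA = 1.97 mmol/kg

CA = [HCO3⁻] + 2[CO3²⁻] = (α₁ + 2α₂)·DIC
At pH 8.01: [H⁺]/K1 = 10^-1.96 = 0.010965, K2/[H⁺] = 10^-1.20 = 0.063096
α₁ = 1/(1 + 0.010965 + 0.063096) = 1/1.0741 = 0.9310; α₂ = α₁·K2/[H⁺] = 0.05875
α₁ + 2α₂ = 1.0485
CA = 1.0485 × 1.88 = 1.97 mmol/kg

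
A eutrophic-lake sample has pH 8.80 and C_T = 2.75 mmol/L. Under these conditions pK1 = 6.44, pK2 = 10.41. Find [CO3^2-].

α₂ = 1 / (1 + [H⁺]/K2 + [H⁺]²/(K1K2)) = 1 / (1 + 10^+1.61 + 10^-0.75)
   = 1 / (1 + 40.738 + 0.17783) = 1/41.916 = 0.02386
[CO3²⁻] = α₂ × DIC = 0.02386 × 2.75 = 0.0656 mmol/L

[CO3²⁻] = 0.0656 mmol/L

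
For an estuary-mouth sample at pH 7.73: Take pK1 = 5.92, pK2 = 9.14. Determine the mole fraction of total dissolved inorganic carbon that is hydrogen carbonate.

α₁ = 0.948

α₁ = 1 / (1 + [H⁺]/K1 + K2/[H⁺]) = 1 / (1 + 10^-1.81 + 10^-1.41)
   = 1 / (1 + 0.015488 + 0.038905) = 1/1.0544 = 0.9484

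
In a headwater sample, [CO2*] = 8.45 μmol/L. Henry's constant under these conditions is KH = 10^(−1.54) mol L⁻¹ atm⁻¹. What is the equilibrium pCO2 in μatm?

pCO2 = 293 μatm

KH = 10^(−1.54) = 2.884×10^-2 mol L⁻¹ atm⁻¹
pCO2 = [CO2*]/KH = 8.45×10^-6 / 2.884×10^-2 = 2.93×10^-4 atm = 293 μatm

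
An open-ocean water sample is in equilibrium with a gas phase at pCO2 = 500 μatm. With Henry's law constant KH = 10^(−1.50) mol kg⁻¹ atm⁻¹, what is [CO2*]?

KH = 10^(−1.50) = 3.162×10^-2 mol kg⁻¹ atm⁻¹
[CO2*] = KH · pCO2 = 3.162×10^-2 × 500×10^-6 atm = 1.58×10^-5 mol/kg

[CO2*] = 15.8 μmol/kg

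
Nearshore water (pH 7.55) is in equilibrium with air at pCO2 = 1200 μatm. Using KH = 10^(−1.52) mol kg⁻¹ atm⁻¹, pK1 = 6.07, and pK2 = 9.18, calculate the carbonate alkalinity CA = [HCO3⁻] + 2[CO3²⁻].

[CO2*] = KH · pCO2 = 10^(−1.52) × 1200×10^-6 = 3.624×10^-5 mol/kg
α₀ = 1/(1 + K1/[H⁺] + K1K2/[H⁺]²) = 1/(1 + 10^+1.48 + 10^-0.15) = 0.03134
DIC = [CO2*]/α₀ = 3.624×10^-5 / 0.03134 = 1.156 mmol/kg
CA = (α₁ + 2α₂)·DIC = (0.9465 + 2×0.02219) × 1.156 = 1.15 mmol/kg

CA = 1.15 mmol/kg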